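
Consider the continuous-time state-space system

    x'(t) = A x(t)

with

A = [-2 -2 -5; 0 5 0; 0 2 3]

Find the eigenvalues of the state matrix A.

-2, 3, 5

det(sI - A) = s^3 - (tr A)s^2 + (M11 + M22 + M33)s - det A, where Mii is the 2×2 principal minor of A obtained by deleting row i and column i.
tr A = (-2) + 5 + 3 = 6; M11 = 5·3 - 0·2 = 15 - 0 = 15; M22 = (-2)·3 - (-5)·0 = -6 - 0 = -6; M33 = (-2)·5 - (-2)·0 = -10 - 0 = -10; sum of minors = -1.
det A = (-2)·(5·3 - 0·2) - (-2)·(0·3 - 0·0) + (-5)·(0·2 - 5·0) = (-2)·15 - (-2)·0 + (-5)·0 = -30.
So p(s) = det(sI - A) = s^3 - 6s^2 - s + 30.
Rational-root test: any integer root divides 30. Testing small divisors, s = -2 works: p(-2) = -8 + (-24) + 2 + 30 = 0, so (s + 2) is a factor.
Dividing, p(s) = (s + 2)(s^2 - 8s + 15).
Factor s^2 - 8s + 15: two numbers with sum 8 and product 15 are 5 and 3, so s^2 - 8s + 15 = (s - 5)(s - 3).
Hence p(s) = (s - 5) (s - 3) (s + 2), with roots -2, 3, 5.
At least one eigenvalue has non-negative real part, so the system is not asymptotically stable.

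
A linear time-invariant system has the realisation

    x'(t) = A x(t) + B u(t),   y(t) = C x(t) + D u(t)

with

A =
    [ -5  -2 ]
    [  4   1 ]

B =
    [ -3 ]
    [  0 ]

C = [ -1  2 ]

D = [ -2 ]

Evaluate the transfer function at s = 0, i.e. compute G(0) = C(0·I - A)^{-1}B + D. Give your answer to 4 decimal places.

G(0) = C(-A)^{-1}B + D = -C A^{-1} B + D.
det A = 3, so A^{-1} = (1/3)·adj(A) = [[1/3, 2/3], [-4/3, -5/3]]
A^{-1} B = [-1, 4]^T
C A^{-1} B = 9
G(0) = D - C A^{-1} B = -2 - (9) = -11

-11.0000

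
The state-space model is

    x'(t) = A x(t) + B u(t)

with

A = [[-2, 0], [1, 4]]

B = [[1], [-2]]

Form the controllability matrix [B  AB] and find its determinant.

-11

AB = [[-2], [-7]]
Controllability matrix C = [B  AB] = [[1, -2], [-2, -7]]
det(C) = 1·(-7) - (-2)·(-2) = -7 - 4 = -11
Since det(C) ≠ 0, rank(C) = 2 and the system is completely controllable.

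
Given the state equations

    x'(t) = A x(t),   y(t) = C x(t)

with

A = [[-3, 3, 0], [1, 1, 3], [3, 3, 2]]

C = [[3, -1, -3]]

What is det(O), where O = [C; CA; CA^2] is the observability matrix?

CA = [[-19, -1, -9]]
CA^2 = [[29, -85, -21]]
Observability matrix O = [C; CA; CA^2] = [[3, -1, -3], [-19, -1, -9], [29, -85, -21]]
Expanding along the first row, det(O) = 3·((-1)·(-21) - (-9)·(-85)) - (-1)·((-19)·(-21) - (-9)·29) + (-3)·((-19)·(-85) - (-1)·29) = 3·(-744) - (-1)·660 + (-3)·1644 = -6504
Since det(O) ≠ 0, rank(O) = 3 and the system is completely observable.

-6504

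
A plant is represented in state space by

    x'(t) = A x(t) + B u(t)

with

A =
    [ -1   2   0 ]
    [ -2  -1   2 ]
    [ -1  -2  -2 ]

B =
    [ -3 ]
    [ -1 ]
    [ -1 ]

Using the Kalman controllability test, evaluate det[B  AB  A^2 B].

AB = [[1], [5], [7]]
A^2B = [[9], [7], [-25]]
Controllability matrix C = [B  AB  A^2B] = [[-3, 1, 9], [-1, 5, 7], [-1, 7, -25]]
Expanding along the first row, det(C) = (-3)·(5·(-25) - 7·7) - 1·((-1)·(-25) - 7·(-1)) + 9·((-1)·7 - 5·(-1)) = (-3)·(-174) - 1·32 + 9·(-2) = 472
Since det(C) ≠ 0, rank(C) = 3 and the system is completely controllable.

472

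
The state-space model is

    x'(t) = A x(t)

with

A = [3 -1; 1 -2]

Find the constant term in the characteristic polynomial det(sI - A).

-5

For a 2×2 matrix, det(sI - A) = s^2 - (tr A)s + det A.
tr A = 1, det A = -5.
So p(s) = s^2 - s - 5.
The constant term is -5.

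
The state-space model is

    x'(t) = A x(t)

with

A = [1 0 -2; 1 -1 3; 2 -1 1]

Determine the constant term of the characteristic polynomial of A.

0

Expand det(sI - A) for the 3×3 matrix.
p(s) = s^3 - s^2 + 6s.
(Check: constant term = det(-A) = (-1)^3 det A = 0; coefficient of s^2 = -tr A = -1.)
The constant term is 0.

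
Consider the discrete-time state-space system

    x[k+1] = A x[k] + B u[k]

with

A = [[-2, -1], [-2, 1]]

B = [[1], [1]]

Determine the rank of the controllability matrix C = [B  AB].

AB = [[-3], [-1]]
Controllability matrix C = [B  AB] = [[1, -3], [1, -1]]
det(C) = 1·(-1) - (-3)·1 = -1 - (-3) = 2 ≠ 0, so rank(C) = 2.
rank(C) = 2 = n, so the pair (A, B) is completely controllable.

2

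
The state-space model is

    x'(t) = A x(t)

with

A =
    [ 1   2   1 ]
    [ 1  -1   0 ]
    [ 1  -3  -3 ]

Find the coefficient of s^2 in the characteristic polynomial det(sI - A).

3

Expand det(sI - A) for the 3×3 matrix.
p(s) = s^3 + 3s^2 - 4s - 7.
(Check: constant term = det(-A) = (-1)^3 det A = -7; coefficient of s^2 = -tr A = 3.)
The coefficient of s^2 is 3.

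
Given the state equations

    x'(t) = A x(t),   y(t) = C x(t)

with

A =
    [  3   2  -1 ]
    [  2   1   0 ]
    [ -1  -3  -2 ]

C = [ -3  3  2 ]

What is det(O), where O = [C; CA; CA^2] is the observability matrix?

22

CA = [[-5, -9, -1]]
CA^2 = [[-32, -16, 7]]
Observability matrix O = [C; CA; CA^2] = [[-3, 3, 2], [-5, -9, -1], [-32, -16, 7]]
Expanding along the first row, det(O) = (-3)·((-9)·7 - (-1)·(-16)) - 3·((-5)·7 - (-1)·(-32)) + 2·((-5)·(-16) - (-9)·(-32)) = (-3)·(-79) - 3·(-67) + 2·(-208) = 22
Since det(O) ≠ 0, rank(O) = 3 and the system is completely observable.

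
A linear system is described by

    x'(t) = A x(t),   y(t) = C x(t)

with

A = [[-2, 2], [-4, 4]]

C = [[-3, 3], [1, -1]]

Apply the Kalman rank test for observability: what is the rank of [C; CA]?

1

CA = [[-6, 6], [2, -2]]
Observability matrix O = [C; CA] = [[-3, 3], [1, -1], [-6, 6], [2, -2]]
Every row of O is a scalar multiple of row 1 = [-3, 3] (multipliers 1, -1/3, 2, -2/3), so the rows span a one-dimensional space.
O ≠ 0, hence rank(O) = 1.
rank(O) = 1 < n = 2, so the pair (A, C) is not completely observable.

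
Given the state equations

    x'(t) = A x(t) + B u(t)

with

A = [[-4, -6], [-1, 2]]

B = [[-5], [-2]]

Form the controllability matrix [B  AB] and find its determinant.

AB = [[32], [1]]
Controllability matrix C = [B  AB] = [[-5, 32], [-2, 1]]
det(C) = (-5)·1 - 32·(-2) = -5 - (-64) = 59
Since det(C) ≠ 0, rank(C) = 2 and the system is completely controllable.

59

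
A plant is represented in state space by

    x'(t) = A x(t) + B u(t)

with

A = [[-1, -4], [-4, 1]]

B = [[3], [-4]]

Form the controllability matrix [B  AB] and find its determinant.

4

AB = [[13], [-16]]
Controllability matrix C = [B  AB] = [[3, 13], [-4, -16]]
det(C) = 3·(-16) - 13·(-4) = -48 - (-52) = 4
Since det(C) ≠ 0, rank(C) = 2 and the system is completely controllable.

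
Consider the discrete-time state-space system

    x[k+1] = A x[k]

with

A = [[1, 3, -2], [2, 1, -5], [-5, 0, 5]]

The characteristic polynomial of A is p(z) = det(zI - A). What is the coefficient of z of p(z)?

Expand det(zI - A) for the 3×3 matrix.
p(z) = z^3 - 7z^2 - 5z - 40.
(Check: constant term = det(-A) = (-1)^3 det A = -40; coefficient of z^2 = -tr A = -7.)
The coefficient of z is -5.

-5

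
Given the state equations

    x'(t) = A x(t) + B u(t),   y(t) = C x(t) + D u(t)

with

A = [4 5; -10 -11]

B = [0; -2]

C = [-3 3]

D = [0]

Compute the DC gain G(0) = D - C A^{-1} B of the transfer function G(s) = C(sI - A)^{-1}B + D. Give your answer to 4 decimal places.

G(0) = C(-A)^{-1}B + D = -C A^{-1} B + D.
det A = 6, so A^{-1} = (1/6)·adj(A) = [[-11/6, -5/6], [5/3, 2/3]]
A^{-1} B = [5/3, -4/3]^T
C A^{-1} B = -9
G(0) = D - C A^{-1} B = 0 - (-9) = 9

9.0000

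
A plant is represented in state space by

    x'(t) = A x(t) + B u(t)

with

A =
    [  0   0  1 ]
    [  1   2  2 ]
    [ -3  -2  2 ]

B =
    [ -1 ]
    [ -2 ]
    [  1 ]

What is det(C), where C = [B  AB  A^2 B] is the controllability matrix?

AB = [[1], [-3], [9]]
A^2B = [[9], [13], [21]]
Controllability matrix C = [B  AB  A^2B] = [[-1, 1, 9], [-2, -3, 13], [1, 9, 21]]
Expanding along the first row, det(C) = (-1)·((-3)·21 - 13·9) - 1·((-2)·21 - 13·1) + 9·((-2)·9 - (-3)·1) = (-1)·(-180) - 1·(-55) + 9·(-15) = 100
Since det(C) ≠ 0, rank(C) = 3 and the system is completely controllable.

100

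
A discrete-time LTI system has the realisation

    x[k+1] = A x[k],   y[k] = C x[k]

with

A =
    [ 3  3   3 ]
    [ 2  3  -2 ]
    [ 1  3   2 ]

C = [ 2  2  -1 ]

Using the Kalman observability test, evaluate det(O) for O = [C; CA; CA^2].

CA = [[9, 9, 0]]
CA^2 = [[45, 54, 9]]
Observability matrix O = [C; CA; CA^2] = [[2, 2, -1], [9, 9, 0], [45, 54, 9]]
Expanding along the first row, det(O) = 2·(9·9 - 0·54) - 2·(9·9 - 0·45) + (-1)·(9·54 - 9·45) = 2·81 - 2·81 + (-1)·81 = -81
Since det(O) ≠ 0, rank(O) = 3 and the system is completely observable.

-81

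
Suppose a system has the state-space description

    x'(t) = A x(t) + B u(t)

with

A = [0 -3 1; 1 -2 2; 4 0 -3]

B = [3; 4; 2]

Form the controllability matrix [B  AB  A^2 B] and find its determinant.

AB = [[-10], [-1], [6]]
A^2B = [[9], [4], [-58]]
Controllability matrix C = [B  AB  A^2B] = [[3, -10, 9], [4, -1, 4], [2, 6, -58]]
Expanding along the first row, det(C) = 3·((-1)·(-58) - 4·6) - (-10)·(4·(-58) - 4·2) + 9·(4·6 - (-1)·2) = 3·34 - (-10)·(-240) + 9·26 = -2064
Since det(C) ≠ 0, rank(C) = 3 and the system is completely controllable.

-2064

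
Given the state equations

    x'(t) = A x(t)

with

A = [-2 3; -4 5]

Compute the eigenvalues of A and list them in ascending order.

det(sI - A) = s^2 - (tr A)s + det A, with tr A = (-2) + 5 = 3 and det A = (-2)·5 - 3·(-4) = -10 - (-12) = 2.
So p(s) = det(sI - A) = s^2 - 3s + 2.
Factor s^2 - 3s + 2: two numbers with sum 3 and product 2 are 2 and 1, so s^2 - 3s + 2 = (s - 2)(s - 1).
Hence p(s) = (s - 2) (s - 1), with roots 1, 2.
At least one eigenvalue has non-negative real part, so the system is not asymptotically stable.

1, 2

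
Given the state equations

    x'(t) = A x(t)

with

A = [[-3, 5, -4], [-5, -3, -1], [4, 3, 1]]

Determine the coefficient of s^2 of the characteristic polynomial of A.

Expand det(sI - A) for the 3×3 matrix.
p(s) = s^3 + 5s^2 + 47s - 17.
(Check: constant term = det(-A) = (-1)^3 det A = -17; coefficient of s^2 = -tr A = 5.)
The coefficient of s^2 is 5.

5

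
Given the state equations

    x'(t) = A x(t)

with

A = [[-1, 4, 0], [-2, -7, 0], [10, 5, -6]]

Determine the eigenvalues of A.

-6, -5, -3

det(sI - A) = s^3 - (tr A)s^2 + (M11 + M22 + M33)s - det A, where Mii is the 2×2 principal minor of A obtained by deleting row i and column i.
tr A = (-1) + (-7) + (-6) = -14; M11 = (-7)·(-6) - 0·5 = 42 - 0 = 42; M22 = (-1)·(-6) - 0·10 = 6 - 0 = 6; M33 = (-1)·(-7) - 4·(-2) = 7 - (-8) = 15; sum of minors = 63.
det A = (-1)·((-7)·(-6) - 0·5) - 4·((-2)·(-6) - 0·10) + 0·((-2)·5 - (-7)·10) = (-1)·42 - 4·12 + 0·60 = -90.
So p(s) = det(sI - A) = s^3 + 14s^2 + 63s + 90.
Rational-root test: any integer root divides 90. Testing small divisors, s = -3 works: p(-3) = -27 + 126 + (-189) + 90 = 0, so (s + 3) is a factor.
Dividing, p(s) = (s + 3)(s^2 + 11s + 30).
Factor s^2 + 11s + 30: two numbers with sum -11 and product 30 are -5 and -6, so s^2 + 11s + 30 = (s + 5)(s + 6).
Hence p(s) = (s + 3) (s + 5) (s + 6), with roots -6, -5, -3.
All eigenvalues have negative real part, so the system is asymptotically stable.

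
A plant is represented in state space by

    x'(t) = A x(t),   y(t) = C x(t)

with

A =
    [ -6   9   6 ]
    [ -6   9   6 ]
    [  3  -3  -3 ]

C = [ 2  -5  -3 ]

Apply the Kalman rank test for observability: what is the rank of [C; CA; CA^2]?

CA = [[9, -18, -9]]
CA^2 = [[27, -54, -27]]
Observability matrix O = [C; CA; CA^2] = [[2, -5, -3], [9, -18, -9], [27, -54, -27]]
The columns c1, c2, c3 of O are linearly dependent: -c1 - c2 + c3 = 0 (check each entry), so rank(O) ≤ 2.
The 2×2 minor from rows 1, 2, columns 1, 2 is 2·(-18) - (-5)·9 = -36 - (-45) = 9 ≠ 0, so rank(O) = 2.
rank(O) = 2 < n = 3, so the pair (A, C) is not completely observable.

2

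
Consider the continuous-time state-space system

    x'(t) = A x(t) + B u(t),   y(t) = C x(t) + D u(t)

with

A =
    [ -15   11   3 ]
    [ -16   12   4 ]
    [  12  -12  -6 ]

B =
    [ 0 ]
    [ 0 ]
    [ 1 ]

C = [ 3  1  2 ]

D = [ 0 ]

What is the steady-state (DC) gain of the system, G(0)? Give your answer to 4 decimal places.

1.1667

G(0) = C(-A)^{-1}B + D = -C A^{-1} B + D.
det A = -24, so A^{-1} = (1/-24)·adj(A) = [[1, -5/4, -1/3], [2, -9/4, -1/2], [-2, 2, 1/6]]
A^{-1} B = [-1/3, -1/2, 1/6]^T
C A^{-1} B = -7/6
G(0) = D - C A^{-1} B = 0 - (-7/6) = 7/6 ≈ 1.1667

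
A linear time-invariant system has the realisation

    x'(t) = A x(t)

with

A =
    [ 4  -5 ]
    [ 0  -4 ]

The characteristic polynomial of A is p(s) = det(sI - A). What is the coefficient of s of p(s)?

For a 2×2 matrix, det(sI - A) = s^2 - (tr A)s + det A.
tr A = 0, det A = -16.
So p(s) = s^2 - 16.
The coefficient of s is 0.

0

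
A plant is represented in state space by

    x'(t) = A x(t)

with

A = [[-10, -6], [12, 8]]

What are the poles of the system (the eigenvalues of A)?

-4, 2

det(sI - A) = s^2 - (tr A)s + det A, with tr A = (-10) + 8 = -2 and det A = (-10)·8 - (-6)·12 = -80 - (-72) = -8.
So p(s) = det(sI - A) = s^2 + 2s - 8.
Factor s^2 + 2s - 8: two numbers with sum -2 and product -8 are 2 and -4, so s^2 + 2s - 8 = (s - 2)(s + 4).
Hence p(s) = (s - 2) (s + 4), with roots -4, 2.
At least one eigenvalue has non-negative real part, so the system is not asymptotically stable.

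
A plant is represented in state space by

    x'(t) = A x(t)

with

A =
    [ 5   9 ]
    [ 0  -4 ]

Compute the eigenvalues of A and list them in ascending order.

det(sI - A) = s^2 - (tr A)s + det A, with tr A = 5 + (-4) = 1 and det A = 5·(-4) - 9·0 = -20 - 0 = -20.
So p(s) = det(sI - A) = s^2 - s - 20.
Factor s^2 - s - 20: two numbers with sum 1 and product -20 are 5 and -4, so s^2 - s - 20 = (s - 5)(s + 4).
Hence p(s) = (s - 5) (s + 4), with roots -4, 5.
At least one eigenvalue has non-negative real part, so the system is not asymptotically stable.

-4, 5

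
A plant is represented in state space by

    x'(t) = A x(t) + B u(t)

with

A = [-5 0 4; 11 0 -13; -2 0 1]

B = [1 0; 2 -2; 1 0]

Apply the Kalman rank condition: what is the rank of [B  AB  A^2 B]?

2

AB = [[-1, 0], [-2, 0], [-1, 0]]
A^2B = [[1, 0], [2, 0], [1, 0]]
Controllability matrix C = [B  AB  A^2B] = [[1, 0, -1, 0, 1, 0], [2, -2, -2, 0, 2, 0], [1, 0, -1, 0, 1, 0]]
The rows r1, r2, r3 of C are linearly dependent: -r1 + r3 = 0 (check each entry), so rank(C) ≤ 2.
The 2×2 minor from rows 1, 2, columns 1, 2 is 1·(-2) - 0·2 = -2 - 0 = -2 ≠ 0, so rank(C) = 2.
rank(C) = 2 < n = 3, so the pair (A, B) is not completely controllable.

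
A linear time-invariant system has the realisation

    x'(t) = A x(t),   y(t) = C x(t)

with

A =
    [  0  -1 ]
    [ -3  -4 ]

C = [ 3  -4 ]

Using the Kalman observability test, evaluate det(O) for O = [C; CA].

CA = [[12, 13]]
Observability matrix O = [C; CA] = [[3, -4], [12, 13]]
det(O) = 3·13 - (-4)·12 = 39 - (-48) = 87
Since det(O) ≠ 0, rank(O) = 2 and the system is completely observable.

87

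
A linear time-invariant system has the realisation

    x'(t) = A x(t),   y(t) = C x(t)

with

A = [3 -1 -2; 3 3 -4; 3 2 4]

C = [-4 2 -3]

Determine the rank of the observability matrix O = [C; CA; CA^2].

3

CA = [[-15, 4, -12]]
CA^2 = [[-69, 3, -34]]
Observability matrix O = [C; CA; CA^2] = [[-4, 2, -3], [-15, 4, -12], [-69, 3, -34]]
det(O) = (-4)·(4·(-34) - (-12)·3) - 2·((-15)·(-34) - (-12)·(-69)) + (-3)·((-15)·3 - 4·(-69)) = (-4)·(-100) - 2·(-318) + (-3)·231 = 343 ≠ 0, so rank(O) = 3.
rank(O) = 3 = n, so the pair (A, C) is completely observable.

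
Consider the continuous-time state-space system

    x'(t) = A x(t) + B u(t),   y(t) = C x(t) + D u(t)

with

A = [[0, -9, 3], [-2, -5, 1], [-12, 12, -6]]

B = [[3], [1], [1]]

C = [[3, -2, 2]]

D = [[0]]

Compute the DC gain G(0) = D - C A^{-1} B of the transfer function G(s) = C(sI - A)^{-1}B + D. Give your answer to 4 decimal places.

G(0) = C(-A)^{-1}B + D = -C A^{-1} B + D.
det A = -36, so A^{-1} = (1/-36)·adj(A) = [[-1/2, 1/2, -1/6], [2/3, -1, 1/6], [7/3, -3, 1/2]]
A^{-1} B = [-7/6, 7/6, 9/2]^T
C A^{-1} B = 19/6
G(0) = D - C A^{-1} B = 0 - (19/6) = -19/6 ≈ -3.1667

-3.1667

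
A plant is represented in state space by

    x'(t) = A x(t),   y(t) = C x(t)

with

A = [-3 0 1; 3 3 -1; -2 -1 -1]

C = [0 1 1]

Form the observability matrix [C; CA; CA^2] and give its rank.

CA = [[1, 2, -2]]
CA^2 = [[7, 8, 1]]
Observability matrix O = [C; CA; CA^2] = [[0, 1, 1], [1, 2, -2], [7, 8, 1]]
det(O) = 0·(2·1 - (-2)·8) - 1·(1·1 - (-2)·7) + 1·(1·8 - 2·7) = 0·18 - 1·15 + 1·(-6) = -21 ≠ 0, so rank(O) = 3.
rank(O) = 3 = n, so the pair (A, C) is completely observable.

3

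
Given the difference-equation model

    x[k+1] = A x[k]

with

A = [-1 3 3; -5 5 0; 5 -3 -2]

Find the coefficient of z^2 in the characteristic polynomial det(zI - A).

-2

Expand det(zI - A) for the 3×3 matrix.
p(z) = z^3 - 2z^2 - 13z + 50.
(Check: constant term = det(-A) = (-1)^3 det A = 50; coefficient of z^2 = -tr A = -2.)
The coefficient of z^2 is -2.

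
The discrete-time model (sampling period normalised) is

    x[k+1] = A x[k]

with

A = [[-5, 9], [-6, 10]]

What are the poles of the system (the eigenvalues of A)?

1, 4

det(zI - A) = z^2 - (tr A)z + det A, with tr A = (-5) + 10 = 5 and det A = (-5)·10 - 9·(-6) = -50 - (-54) = 4.
So p(z) = det(zI - A) = z^2 - 5z + 4.
Factor z^2 - 5z + 4: two numbers with sum 5 and product 4 are 4 and 1, so z^2 - 5z + 4 = (z - 4)(z - 1).
Hence p(z) = (z - 4) (z - 1), with roots 1, 4.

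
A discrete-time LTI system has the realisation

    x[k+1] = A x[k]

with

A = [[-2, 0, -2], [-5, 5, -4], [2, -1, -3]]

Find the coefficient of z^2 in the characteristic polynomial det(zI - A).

0

Expand det(zI - A) for the 3×3 matrix.
p(z) = z^3 - 19z - 48.
(Check: constant term = det(-A) = (-1)^3 det A = -48; coefficient of z^2 = -tr A = 0.)
The coefficient of z^2 is 0.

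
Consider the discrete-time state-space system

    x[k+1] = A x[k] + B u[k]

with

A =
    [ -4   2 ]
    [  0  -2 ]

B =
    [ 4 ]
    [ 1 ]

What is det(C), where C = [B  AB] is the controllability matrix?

AB = [[-14], [-2]]
Controllability matrix C = [B  AB] = [[4, -14], [1, -2]]
det(C) = 4·(-2) - (-14)·1 = -8 - (-14) = 6
Since det(C) ≠ 0, rank(C) = 2 and the system is completely controllable.

6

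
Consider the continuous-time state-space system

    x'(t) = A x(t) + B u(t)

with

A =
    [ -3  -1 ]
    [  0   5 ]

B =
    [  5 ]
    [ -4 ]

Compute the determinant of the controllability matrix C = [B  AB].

AB = [[-11], [-20]]
Controllability matrix C = [B  AB] = [[5, -11], [-4, -20]]
det(C) = 5·(-20) - (-11)·(-4) = -100 - 44 = -144
Since det(C) ≠ 0, rank(C) = 2 and the system is completely controllable.

-144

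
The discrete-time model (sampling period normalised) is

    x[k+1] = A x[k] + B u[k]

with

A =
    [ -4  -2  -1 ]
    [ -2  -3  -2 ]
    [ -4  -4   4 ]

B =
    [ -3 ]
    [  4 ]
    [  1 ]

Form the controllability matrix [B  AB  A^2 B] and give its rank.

AB = [[3], [-8], [0]]
A^2B = [[4], [18], [20]]
Controllability matrix C = [B  AB  A^2B] = [[-3, 3, 4], [4, -8, 18], [1, 0, 20]]
det(C) = (-3)·((-8)·20 - 18·0) - 3·(4·20 - 18·1) + 4·(4·0 - (-8)·1) = (-3)·(-160) - 3·62 + 4·8 = 326 ≠ 0, so rank(C) = 3.
rank(C) = 3 = n, so the pair (A, B) is completely controllable.

3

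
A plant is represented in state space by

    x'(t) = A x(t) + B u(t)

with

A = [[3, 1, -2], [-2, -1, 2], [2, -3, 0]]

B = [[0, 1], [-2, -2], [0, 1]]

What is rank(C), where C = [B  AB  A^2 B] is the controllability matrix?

AB = [[-2, -1], [2, 2], [6, 8]]
A^2B = [[-16, -17], [14, 16], [-10, -8]]
Controllability matrix C = [B  AB  A^2B] = [[0, 1, -2, -1, -16, -17], [-2, -2, 2, 2, 14, 16], [0, 1, 6, 8, -10, -8]]
Take the 3×3 submatrix of C formed by columns 1, 2, 3: [[0, 1, -2], [-2, -2, 2], [0, 1, 6]]. Its determinant is 0·((-2)·6 - 2·1) - 1·((-2)·6 - 2·0) + (-2)·((-2)·1 - (-2)·0) = 0·(-14) - 1·(-12) + (-2)·(-2) = 16 ≠ 0.
So rank(C) ≥ 3; since C has 3 rows, rank(C) = 3.
rank(C) = 3 = n, so the pair (A, B) is completely controllable.

3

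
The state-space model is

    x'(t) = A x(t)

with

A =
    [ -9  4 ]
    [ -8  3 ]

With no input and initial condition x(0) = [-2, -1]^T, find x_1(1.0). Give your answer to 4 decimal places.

0.3477

det(sI - A) = s^2 - (tr A)s + det A, with tr A = (-9) + 3 = -6 and det A = (-9)·3 - 4·(-8) = -27 - (-32) = 5.
So p(s) = det(sI - A) = s^2 + 6s + 5.
Factor s^2 + 6s + 5: two numbers with sum -6 and product 5 are -1 and -5, so s^2 + 6s + 5 = (s + 1)(s + 5).
Hence p(s) = (s + 1) (s + 5), with roots -5, -1.
The eigenvalues -5, -1 are distinct and real, so A is diagonalisable and x(t) = e^{At} x(0) = V diag(e^{λ_i t}) V^{-1} x(0), where the columns of V are the eigenvectors.
λ = -5: A - (-5)I = [[-4, 4], [-8, 8]]. Row 1 gives (-4)·v1 + 4·v2 = 0, so take v_1 = [-1, -1]^T.
λ = -1: A - (-1)I = [[-8, 4], [-8, 4]]. Row 1 gives (-8)·v1 + 4·v2 = 0, so take v_2 = [1, 2]^T.
V = [v_1 v_2] = [[-1, 1], [-1, 2]] has det V = -1, so V^{-1} = adj(V)/det V = [[-2, 1], [-1, 1]].
Modal coordinates z(0) = V^{-1} x(0): (-2)·(-2) + 1·(-1) = 3; (-1)·(-2) + 1·(-1) = 1; so z(0) = [3, 1]^T.
x_1(t) = Σ_i (v_i)_1 · z_i(0) · e^{λ_i t} (row 1 of V times the modal terms).
x_1(1.0) = (-1)·3·e^{-5·1.0} + 1·1·e^{-1·1.0} = (-3)·0.006738 + 1·0.367879 = 0.3477.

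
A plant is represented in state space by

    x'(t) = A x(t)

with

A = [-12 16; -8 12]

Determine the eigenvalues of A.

det(sI - A) = s^2 - (tr A)s + det A, with tr A = (-12) + 12 = 0 and det A = (-12)·12 - 16·(-8) = -144 - (-128) = -16.
So p(s) = det(sI - A) = s^2 - 16.
Factor s^2 - 16: two numbers with sum 0 and product -16 are 4 and -4, so s^2 - 16 = (s - 4)(s + 4).
Hence p(s) = (s - 4) (s + 4), with roots -4, 4.
At least one eigenvalue has non-negative real part, so the system is not asymptotically stable.

-4, 4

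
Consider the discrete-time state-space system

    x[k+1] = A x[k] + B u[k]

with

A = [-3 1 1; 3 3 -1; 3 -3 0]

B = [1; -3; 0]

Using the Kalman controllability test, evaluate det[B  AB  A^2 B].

-288

AB = [[-6], [-6], [12]]
A^2B = [[24], [-48], [0]]
Controllability matrix C = [B  AB  A^2B] = [[1, -6, 24], [-3, -6, -48], [0, 12, 0]]
Expanding along the first row, det(C) = 1·((-6)·0 - (-48)·12) - (-6)·((-3)·0 - (-48)·0) + 24·((-3)·12 - (-6)·0) = 1·576 - (-6)·0 + 24·(-36) = -288
Since det(C) ≠ 0, rank(C) = 3 and the system is completely controllable.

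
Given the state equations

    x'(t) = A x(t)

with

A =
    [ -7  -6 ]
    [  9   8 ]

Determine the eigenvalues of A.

-1, 2

det(sI - A) = s^2 - (tr A)s + det A, with tr A = (-7) + 8 = 1 and det A = (-7)·8 - (-6)·9 = -56 - (-54) = -2.
So p(s) = det(sI - A) = s^2 - s - 2.
Factor s^2 - s - 2: two numbers with sum 1 and product -2 are 2 and -1, so s^2 - s - 2 = (s - 2)(s + 1).
Hence p(s) = (s - 2) (s + 1), with roots -1, 2.
At least one eigenvalue has non-negative real part, so the system is not asymptotically stable.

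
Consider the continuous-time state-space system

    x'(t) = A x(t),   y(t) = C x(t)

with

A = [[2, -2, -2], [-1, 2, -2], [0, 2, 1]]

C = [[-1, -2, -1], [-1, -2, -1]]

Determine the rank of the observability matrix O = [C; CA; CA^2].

CA = [[0, -4, 5], [0, -4, 5]]
CA^2 = [[4, 2, 13], [4, 2, 13]]
Observability matrix O = [C; CA; CA^2] = [[-1, -2, -1], [-1, -2, -1], [0, -4, 5], [0, -4, 5], [4, 2, 13], [4, 2, 13]]
Take the 3×3 submatrix of O formed by rows 1, 3, 5: [[-1, -2, -1], [0, -4, 5], [4, 2, 13]]. Its determinant is (-1)·((-4)·13 - 5·2) - (-2)·(0·13 - 5·4) + (-1)·(0·2 - (-4)·4) = (-1)·(-62) - (-2)·(-20) + (-1)·16 = 6 ≠ 0.
So rank(O) ≥ 3; since O has 3 columns, rank(O) = 3.
rank(O) = 3 = n, so the pair (A, C) is completely observable.

3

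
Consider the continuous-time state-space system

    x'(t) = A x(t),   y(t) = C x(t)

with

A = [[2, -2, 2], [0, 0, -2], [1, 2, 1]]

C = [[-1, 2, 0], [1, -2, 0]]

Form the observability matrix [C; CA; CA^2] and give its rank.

CA = [[-2, 2, -6], [2, -2, 6]]
CA^2 = [[-10, -8, -14], [10, 8, 14]]
Observability matrix O = [C; CA; CA^2] = [[-1, 2, 0], [1, -2, 0], [-2, 2, -6], [2, -2, 6], [-10, -8, -14], [10, 8, 14]]
Take the 3×3 submatrix of O formed by rows 1, 3, 5: [[-1, 2, 0], [-2, 2, -6], [-10, -8, -14]]. Its determinant is (-1)·(2·(-14) - (-6)·(-8)) - 2·((-2)·(-14) - (-6)·(-10)) + 0·((-2)·(-8) - 2·(-10)) = (-1)·(-76) - 2·(-32) + 0·36 = 140 ≠ 0.
So rank(O) ≥ 3; since O has 3 columns, rank(O) = 3.
rank(O) = 3 = n, so the pair (A, C) is completely observable.

3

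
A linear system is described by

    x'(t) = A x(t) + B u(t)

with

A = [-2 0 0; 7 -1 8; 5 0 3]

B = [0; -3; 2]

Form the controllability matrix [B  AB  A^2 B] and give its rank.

AB = [[0], [19], [6]]
A^2B = [[0], [29], [18]]
Controllability matrix C = [B  AB  A^2B] = [[0, 0, 0], [-3, 19, 29], [2, 6, 18]]
Row 1 of C is identically zero, so rank(C) ≤ 2.
The 2×2 minor from rows 2, 3, columns 1, 2 is (-3)·6 - 19·2 = -18 - 38 = -56 ≠ 0, so rank(C) = 2.
rank(C) = 2 < n = 3, so the pair (A, B) is not completely controllable.

2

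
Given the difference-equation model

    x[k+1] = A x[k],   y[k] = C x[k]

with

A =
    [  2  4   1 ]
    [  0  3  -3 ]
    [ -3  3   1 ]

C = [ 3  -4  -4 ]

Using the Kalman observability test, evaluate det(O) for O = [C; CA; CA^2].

CA = [[18, -12, 11]]
CA^2 = [[3, 69, 65]]
Observability matrix O = [C; CA; CA^2] = [[3, -4, -4], [18, -12, 11], [3, 69, 65]]
Expanding along the first row, det(O) = 3·((-12)·65 - 11·69) - (-4)·(18·65 - 11·3) + (-4)·(18·69 - (-12)·3) = 3·(-1539) - (-4)·1137 + (-4)·1278 = -5181
Since det(O) ≠ 0, rank(O) = 3 and the system is completely observable.

-5181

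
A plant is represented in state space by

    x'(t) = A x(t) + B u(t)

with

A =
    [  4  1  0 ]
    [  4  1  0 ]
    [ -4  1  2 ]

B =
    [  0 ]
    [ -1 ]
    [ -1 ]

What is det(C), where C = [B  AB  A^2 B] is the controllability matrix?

AB = [[-1], [-1], [-3]]
A^2B = [[-5], [-5], [-3]]
Controllability matrix C = [B  AB  A^2B] = [[0, -1, -5], [-1, -1, -5], [-1, -3, -3]]
Expanding along the first row, det(C) = 0·((-1)·(-3) - (-5)·(-3)) - (-1)·((-1)·(-3) - (-5)·(-1)) + (-5)·((-1)·(-3) - (-1)·(-1)) = 0·(-12) - (-1)·(-2) + (-5)·2 = -12
Since det(C) ≠ 0, rank(C) = 3 and the system is completely controllable.

-12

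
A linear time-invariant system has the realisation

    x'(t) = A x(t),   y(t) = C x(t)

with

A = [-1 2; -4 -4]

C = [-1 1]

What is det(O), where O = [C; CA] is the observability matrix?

9

CA = [[-3, -6]]
Observability matrix O = [C; CA] = [[-1, 1], [-3, -6]]
det(O) = (-1)·(-6) - 1·(-3) = 6 - (-3) = 9
Since det(O) ≠ 0, rank(O) = 2 and the system is completely observable.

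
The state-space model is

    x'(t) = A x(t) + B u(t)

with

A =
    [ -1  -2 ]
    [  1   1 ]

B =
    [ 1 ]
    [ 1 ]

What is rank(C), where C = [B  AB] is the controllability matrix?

2

AB = [[-3], [2]]
Controllability matrix C = [B  AB] = [[1, -3], [1, 2]]
det(C) = 1·2 - (-3)·1 = 2 - (-3) = 5 ≠ 0, so rank(C) = 2.
rank(C) = 2 = n, so the pair (A, B) is completely controllable.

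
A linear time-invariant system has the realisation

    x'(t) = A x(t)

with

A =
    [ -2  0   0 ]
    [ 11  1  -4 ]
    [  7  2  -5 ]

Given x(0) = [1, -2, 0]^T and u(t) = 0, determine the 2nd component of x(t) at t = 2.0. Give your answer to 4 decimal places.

det(sI - A) = s^3 - (tr A)s^2 + (M11 + M22 + M33)s - det A, where Mii is the 2×2 principal minor of A obtained by deleting row i and column i.
tr A = (-2) + 1 + (-5) = -6; M11 = 1·(-5) - (-4)·2 = -5 - (-8) = 3; M22 = (-2)·(-5) - 0·7 = 10 - 0 = 10; M33 = (-2)·1 - 0·11 = -2 - 0 = -2; sum of minors = 11.
det A = (-2)·(1·(-5) - (-4)·2) - 0·(11·(-5) - (-4)·7) + 0·(11·2 - 1·7) = (-2)·3 - 0·(-27) + 0·15 = -6.
So p(s) = det(sI - A) = s^3 + 6s^2 + 11s + 6.
Rational-root test: any integer root divides 6. Testing small divisors, s = -1 works: p(-1) = -1 + 6 + (-11) + 6 = 0, so (s + 1) is a factor.
Dividing, p(s) = (s + 1)(s^2 + 5s + 6).
Factor s^2 + 5s + 6: two numbers with sum -5 and product 6 are -2 and -3, so s^2 + 5s + 6 = (s + 2)(s + 3).
Hence p(s) = (s + 1) (s + 2) (s + 3), with roots -3, -2, -1.
The eigenvalues -3, -2, -1 are distinct and real, so A is diagonalisable and x(t) = e^{At} x(0) = V diag(e^{λ_i t}) V^{-1} x(0), where the columns of V are the eigenvectors.
λ = -3: A - (-3)I = [[1, 0, 0], [11, 4, -4], [7, 2, -2]]. v must be orthogonal to every row; (row 1) × (row 2) = [0, 4, 4], so take v_1 = [0, -1, -1]^T.
λ = -2: A - (-2)I = [[0, 0, 0], [11, 3, -4], [7, 2, -3]]. v must be orthogonal to every row; (row 2) × (row 3) = [-1, 5, 1], so take v_2 = [1, -5, -1]^T.
λ = -1: A - (-1)I = [[-1, 0, 0], [11, 2, -4], [7, 2, -4]]. v must be orthogonal to every row; (row 1) × (row 2) = [0, -4, -2], so take v_3 = [0, 2, 1]^T.
V = [v_1 v_2 v_3] = [[0, 1, 0], [-1, -5, 2], [-1, -1, 1]] has det V = -1, so V^{-1} = adj(V)/det V = [[3, 1, -2], [1, 0, 0], [4, 1, -1]].
Modal coordinates z(0) = V^{-1} x(0): 3·1 + 1·(-2) + (-2)·0 = 1; 1·1 + 0·(-2) + 0·0 = 1; 4·1 + 1·(-2) + (-1)·0 = 2; so z(0) = [1, 1, 2]^T.
x_2(t) = Σ_i (v_i)_2 · z_i(0) · e^{λ_i t} (row 2 of V times the modal terms).
x_2(2.0) = (-1)·1·e^{-3·2.0} + (-5)·1·e^{-2·2.0} + 2·2·e^{-1·2.0} = (-1)·0.002479 + (-5)·0.018316 + 4·0.135335 = 0.4473.

0.4473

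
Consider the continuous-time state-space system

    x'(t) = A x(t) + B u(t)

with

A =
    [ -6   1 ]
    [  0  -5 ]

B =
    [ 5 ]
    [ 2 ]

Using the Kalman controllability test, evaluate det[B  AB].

AB = [[-28], [-10]]
Controllability matrix C = [B  AB] = [[5, -28], [2, -10]]
det(C) = 5·(-10) - (-28)·2 = -50 - (-56) = 6
Since det(C) ≠ 0, rank(C) = 2 and the system is completely controllable.

6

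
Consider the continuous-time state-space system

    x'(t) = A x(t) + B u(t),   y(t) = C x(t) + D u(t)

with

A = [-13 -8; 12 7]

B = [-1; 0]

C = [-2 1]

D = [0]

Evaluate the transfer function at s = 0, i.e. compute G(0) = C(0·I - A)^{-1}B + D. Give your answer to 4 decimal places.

G(0) = C(-A)^{-1}B + D = -C A^{-1} B + D.
det A = 5, so A^{-1} = (1/5)·adj(A) = [[7/5, 8/5], [-12/5, -13/5]]
A^{-1} B = [-7/5, 12/5]^T
C A^{-1} B = 26/5
G(0) = D - C A^{-1} B = 0 - (26/5) = -26/5 ≈ -5.2000

-5.2000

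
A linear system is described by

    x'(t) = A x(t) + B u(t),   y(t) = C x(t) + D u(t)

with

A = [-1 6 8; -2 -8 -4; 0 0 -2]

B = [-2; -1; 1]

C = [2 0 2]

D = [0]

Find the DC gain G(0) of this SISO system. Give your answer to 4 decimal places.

0.8000

G(0) = C(-A)^{-1}B + D = -C A^{-1} B + D.
det A = -40, so A^{-1} = (1/-40)·adj(A) = [[-2/5, -3/10, -1], [1/10, -1/20, 1/2], [0, 0, -1/2]]
A^{-1} B = [1/10, 7/20, -1/2]^T
C A^{-1} B = -4/5
G(0) = D - C A^{-1} B = 0 - (-4/5) = 4/5 ≈ 0.8000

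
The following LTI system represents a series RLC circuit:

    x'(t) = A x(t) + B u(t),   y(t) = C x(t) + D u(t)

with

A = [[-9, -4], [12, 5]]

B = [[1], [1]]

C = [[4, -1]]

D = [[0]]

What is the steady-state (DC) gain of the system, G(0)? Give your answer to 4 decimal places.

-19.0000

G(0) = C(-A)^{-1}B + D = -C A^{-1} B + D.
det A = 3, so A^{-1} = (1/3)·adj(A) = [[5/3, 4/3], [-4, -3]]
A^{-1} B = [3, -7]^T
C A^{-1} B = 19
G(0) = D - C A^{-1} B = 0 - (19) = -19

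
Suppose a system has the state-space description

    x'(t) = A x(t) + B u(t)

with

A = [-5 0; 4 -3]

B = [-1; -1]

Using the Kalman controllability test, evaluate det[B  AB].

6

AB = [[5], [-1]]
Controllability matrix C = [B  AB] = [[-1, 5], [-1, -1]]
det(C) = (-1)·(-1) - 5·(-1) = 1 - (-5) = 6
Since det(C) ≠ 0, rank(C) = 2 and the system is completely controllable.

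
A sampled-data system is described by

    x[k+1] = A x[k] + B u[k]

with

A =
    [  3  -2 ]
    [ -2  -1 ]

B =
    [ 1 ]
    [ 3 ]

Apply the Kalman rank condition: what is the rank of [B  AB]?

2

AB = [[-3], [-5]]
Controllability matrix C = [B  AB] = [[1, -3], [3, -5]]
det(C) = 1·(-5) - (-3)·3 = -5 - (-9) = 4 ≠ 0, so rank(C) = 2.
rank(C) = 2 = n, so the pair (A, B) is completely controllable.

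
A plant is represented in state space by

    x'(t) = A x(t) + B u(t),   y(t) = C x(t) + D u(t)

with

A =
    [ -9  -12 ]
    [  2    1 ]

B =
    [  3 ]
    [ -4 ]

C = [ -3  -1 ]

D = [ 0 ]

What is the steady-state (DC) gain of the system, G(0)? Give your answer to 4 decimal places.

G(0) = C(-A)^{-1}B + D = -C A^{-1} B + D.
det A = 15, so A^{-1} = (1/15)·adj(A) = [[1/15, 4/5], [-2/15, -3/5]]
A^{-1} B = [-3, 2]^T
C A^{-1} B = 7
G(0) = D - C A^{-1} B = 0 - (7) = -7

-7.0000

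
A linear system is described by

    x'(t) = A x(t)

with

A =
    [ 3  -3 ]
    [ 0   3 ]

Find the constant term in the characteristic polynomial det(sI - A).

For a 2×2 matrix, det(sI - A) = s^2 - (tr A)s + det A.
tr A = 6, det A = 9.
So p(s) = s^2 - 6s + 9.
The constant term is 9.

9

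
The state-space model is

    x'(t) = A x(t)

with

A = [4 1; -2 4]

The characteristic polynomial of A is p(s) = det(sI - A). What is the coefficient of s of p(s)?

-8

For a 2×2 matrix, det(sI - A) = s^2 - (tr A)s + det A.
tr A = 8, det A = 18.
So p(s) = s^2 - 8s + 18.
The coefficient of s is -8.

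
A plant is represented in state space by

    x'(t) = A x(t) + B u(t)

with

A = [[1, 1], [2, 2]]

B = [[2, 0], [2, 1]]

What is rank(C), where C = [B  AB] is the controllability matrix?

AB = [[4, 1], [8, 2]]
Controllability matrix C = [B  AB] = [[2, 0, 4, 1], [2, 1, 8, 2]]
Take the 2×2 submatrix of C formed by columns 1, 2: [[2, 0], [2, 1]]. Its determinant is 2·1 - 0·2 = 2 - 0 = 2 ≠ 0.
So rank(C) ≥ 2; since C has 2 rows, rank(C) = 2.
rank(C) = 2 = n, so the pair (A, B) is completely controllable.

2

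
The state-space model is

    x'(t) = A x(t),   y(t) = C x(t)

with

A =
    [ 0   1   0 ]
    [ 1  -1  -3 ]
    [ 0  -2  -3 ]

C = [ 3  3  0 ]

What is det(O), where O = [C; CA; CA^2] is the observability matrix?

CA = [[3, 0, -9]]
CA^2 = [[0, 21, 27]]
Observability matrix O = [C; CA; CA^2] = [[3, 3, 0], [3, 0, -9], [0, 21, 27]]
Expanding along the first row, det(O) = 3·(0·27 - (-9)·21) - 3·(3·27 - (-9)·0) + 0·(3·21 - 0·0) = 3·189 - 3·81 + 0·63 = 324
Since det(O) ≠ 0, rank(O) = 3 and the system is completely observable.

324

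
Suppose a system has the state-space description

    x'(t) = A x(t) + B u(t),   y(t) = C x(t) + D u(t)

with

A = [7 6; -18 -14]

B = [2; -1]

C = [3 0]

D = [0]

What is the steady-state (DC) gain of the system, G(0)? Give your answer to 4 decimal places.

6.6000

G(0) = C(-A)^{-1}B + D = -C A^{-1} B + D.
det A = 10, so A^{-1} = (1/10)·adj(A) = [[-7/5, -3/5], [9/5, 7/10]]
A^{-1} B = [-11/5, 29/10]^T
C A^{-1} B = -33/5
G(0) = D - C A^{-1} B = 0 - (-33/5) = 33/5 ≈ 6.6000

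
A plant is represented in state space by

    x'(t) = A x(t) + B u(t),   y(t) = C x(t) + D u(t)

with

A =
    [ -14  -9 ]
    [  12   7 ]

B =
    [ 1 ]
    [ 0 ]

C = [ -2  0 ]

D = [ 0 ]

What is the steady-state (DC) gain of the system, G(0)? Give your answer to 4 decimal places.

1.4000

G(0) = C(-A)^{-1}B + D = -C A^{-1} B + D.
det A = 10, so A^{-1} = (1/10)·adj(A) = [[7/10, 9/10], [-6/5, -7/5]]
A^{-1} B = [7/10, -6/5]^T
C A^{-1} B = -7/5
G(0) = D - C A^{-1} B = 0 - (-7/5) = 7/5 ≈ 1.4000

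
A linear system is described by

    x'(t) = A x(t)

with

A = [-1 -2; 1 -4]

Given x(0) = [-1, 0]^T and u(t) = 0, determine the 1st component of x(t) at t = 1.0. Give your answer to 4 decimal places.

-0.2209

det(sI - A) = s^2 - (tr A)s + det A, with tr A = (-1) + (-4) = -5 and det A = (-1)·(-4) - (-2)·1 = 4 - (-2) = 6.
So p(s) = det(sI - A) = s^2 + 5s + 6.
Factor s^2 + 5s + 6: two numbers with sum -5 and product 6 are -2 and -3, so s^2 + 5s + 6 = (s + 2)(s + 3).
Hence p(s) = (s + 2) (s + 3), with roots -3, -2.
The eigenvalues -3, -2 are distinct and real, so A is diagonalisable and x(t) = e^{At} x(0) = V diag(e^{λ_i t}) V^{-1} x(0), where the columns of V are the eigenvectors.
λ = -3: A - (-3)I = [[2, -2], [1, -1]]. Row 1 gives 2·v1 + (-2)·v2 = 0, so take v_1 = [1, 1]^T.
λ = -2: A - (-2)I = [[1, -2], [1, -2]]. Row 1 gives 1·v1 + (-2)·v2 = 0, so take v_2 = [-2, -1]^T.
V = [v_1 v_2] = [[1, -2], [1, -1]] has det V = 1, so V^{-1} = adj(V)/det V = [[-1, 2], [-1, 1]].
Modal coordinates z(0) = V^{-1} x(0): (-1)·(-1) + 2·0 = 1; (-1)·(-1) + 1·0 = 1; so z(0) = [1, 1]^T.
x_1(t) = Σ_i (v_i)_1 · z_i(0) · e^{λ_i t} (row 1 of V times the modal terms).
x_1(1.0) = 1·1·e^{-3·1.0} + (-2)·1·e^{-2·1.0} = 1·0.049787 + (-2)·0.135335 = -0.2209.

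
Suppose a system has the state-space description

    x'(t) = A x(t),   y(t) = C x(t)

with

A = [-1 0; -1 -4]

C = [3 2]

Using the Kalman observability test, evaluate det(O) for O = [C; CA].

CA = [[-5, -8]]
Observability matrix O = [C; CA] = [[3, 2], [-5, -8]]
det(O) = 3·(-8) - 2·(-5) = -24 - (-10) = -14
Since det(O) ≠ 0, rank(O) = 2 and the system is completely observable.

-14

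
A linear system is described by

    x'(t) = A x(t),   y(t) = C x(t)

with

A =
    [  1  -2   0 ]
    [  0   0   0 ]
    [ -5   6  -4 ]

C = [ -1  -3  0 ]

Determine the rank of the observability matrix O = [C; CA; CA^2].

2

CA = [[-1, 2, 0]]
CA^2 = [[-1, 2, 0]]
Observability matrix O = [C; CA; CA^2] = [[-1, -3, 0], [-1, 2, 0], [-1, 2, 0]]
Column 3 of O is identically zero, so rank(O) ≤ 2.
The 2×2 minor from rows 1, 2, columns 1, 2 is (-1)·2 - (-3)·(-1) = -2 - 3 = -5 ≠ 0, so rank(O) = 2.
rank(O) = 2 < n = 3, so the pair (A, C) is not completely observable.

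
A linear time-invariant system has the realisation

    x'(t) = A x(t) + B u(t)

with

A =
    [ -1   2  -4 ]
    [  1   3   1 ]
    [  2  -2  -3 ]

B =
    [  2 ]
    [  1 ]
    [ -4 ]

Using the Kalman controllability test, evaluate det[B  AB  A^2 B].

-4128

AB = [[16], [1], [14]]
A^2B = [[-70], [33], [-12]]
Controllability matrix C = [B  AB  A^2B] = [[2, 16, -70], [1, 1, 33], [-4, 14, -12]]
Expanding along the first row, det(C) = 2·(1·(-12) - 33·14) - 16·(1·(-12) - 33·(-4)) + (-70)·(1·14 - 1·(-4)) = 2·(-474) - 16·120 + (-70)·18 = -4128
Since det(C) ≠ 0, rank(C) = 3 and the system is completely controllable.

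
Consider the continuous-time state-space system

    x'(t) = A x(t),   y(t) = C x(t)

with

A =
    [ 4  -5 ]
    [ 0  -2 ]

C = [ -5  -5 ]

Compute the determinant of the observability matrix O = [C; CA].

CA = [[-20, 35]]
Observability matrix O = [C; CA] = [[-5, -5], [-20, 35]]
det(O) = (-5)·35 - (-5)·(-20) = -175 - 100 = -275
Since det(O) ≠ 0, rank(O) = 2 and the system is completely observable.

-275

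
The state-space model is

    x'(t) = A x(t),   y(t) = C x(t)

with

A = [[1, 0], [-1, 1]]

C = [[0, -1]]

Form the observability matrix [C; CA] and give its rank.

2

CA = [[1, -1]]
Observability matrix O = [C; CA] = [[0, -1], [1, -1]]
det(O) = 0·(-1) - (-1)·1 = 0 - (-1) = 1 ≠ 0, so rank(O) = 2.
rank(O) = 2 = n, so the pair (A, C) is completely observable.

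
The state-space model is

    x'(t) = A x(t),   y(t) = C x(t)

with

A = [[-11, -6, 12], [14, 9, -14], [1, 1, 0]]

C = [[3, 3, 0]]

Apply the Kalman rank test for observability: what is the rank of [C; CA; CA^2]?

2

CA = [[9, 9, -6]]
CA^2 = [[21, 21, -18]]
Observability matrix O = [C; CA; CA^2] = [[3, 3, 0], [9, 9, -6], [21, 21, -18]]
The columns c1, c2, c3 of O are linearly dependent: -c1 + c2 = 0 (check each entry), so rank(O) ≤ 2.
The 2×2 minor from rows 1, 2, columns 1, 3 is 3·(-6) - 0·9 = -18 - 0 = -18 ≠ 0, so rank(O) = 2.
rank(O) = 2 < n = 3, so the pair (A, C) is not completely observable.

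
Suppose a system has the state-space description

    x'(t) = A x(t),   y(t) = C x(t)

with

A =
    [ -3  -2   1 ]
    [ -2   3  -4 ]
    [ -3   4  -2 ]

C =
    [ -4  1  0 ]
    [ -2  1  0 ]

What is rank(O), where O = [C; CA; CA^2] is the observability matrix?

3

CA = [[10, 11, -8], [4, 7, -6]]
CA^2 = [[-28, -19, -18], [-8, -11, -12]]
Observability matrix O = [C; CA; CA^2] = [[-4, 1, 0], [-2, 1, 0], [10, 11, -8], [4, 7, -6], [-28, -19, -18], [-8, -11, -12]]
Take the 3×3 submatrix of O formed by rows 1, 2, 3: [[-4, 1, 0], [-2, 1, 0], [10, 11, -8]]. Its determinant is (-4)·(1·(-8) - 0·11) - 1·((-2)·(-8) - 0·10) + 0·((-2)·11 - 1·10) = (-4)·(-8) - 1·16 + 0·(-32) = 16 ≠ 0.
So rank(O) ≥ 3; since O has 3 columns, rank(O) = 3.
rank(O) = 3 = n, so the pair (A, C) is completely observable.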